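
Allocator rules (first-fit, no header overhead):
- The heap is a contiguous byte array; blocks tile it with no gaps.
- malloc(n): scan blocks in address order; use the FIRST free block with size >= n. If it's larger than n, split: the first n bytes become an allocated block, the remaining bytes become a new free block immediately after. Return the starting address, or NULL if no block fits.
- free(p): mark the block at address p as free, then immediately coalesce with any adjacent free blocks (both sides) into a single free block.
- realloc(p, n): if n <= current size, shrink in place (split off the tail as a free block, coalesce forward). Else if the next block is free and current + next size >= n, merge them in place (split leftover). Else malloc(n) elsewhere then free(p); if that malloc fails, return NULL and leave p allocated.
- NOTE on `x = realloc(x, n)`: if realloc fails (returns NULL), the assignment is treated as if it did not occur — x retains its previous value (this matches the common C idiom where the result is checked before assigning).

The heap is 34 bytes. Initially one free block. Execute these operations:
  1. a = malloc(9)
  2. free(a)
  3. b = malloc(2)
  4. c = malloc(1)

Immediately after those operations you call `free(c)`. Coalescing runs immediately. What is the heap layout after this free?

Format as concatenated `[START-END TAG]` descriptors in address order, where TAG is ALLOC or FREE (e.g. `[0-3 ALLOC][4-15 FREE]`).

Answer: [0-1 ALLOC][2-33 FREE]

Derivation:
Op 1: a = malloc(9) -> a = 0; heap: [0-8 ALLOC][9-33 FREE]
Op 2: free(a) -> (freed a); heap: [0-33 FREE]
Op 3: b = malloc(2) -> b = 0; heap: [0-1 ALLOC][2-33 FREE]
Op 4: c = malloc(1) -> c = 2; heap: [0-1 ALLOC][2-2 ALLOC][3-33 FREE]
free(c): c = 2 -> block [2-2 ALLOC]; mark free, coalesce with adjacent free neighbors -> [0-1 ALLOC][2-33 FREE]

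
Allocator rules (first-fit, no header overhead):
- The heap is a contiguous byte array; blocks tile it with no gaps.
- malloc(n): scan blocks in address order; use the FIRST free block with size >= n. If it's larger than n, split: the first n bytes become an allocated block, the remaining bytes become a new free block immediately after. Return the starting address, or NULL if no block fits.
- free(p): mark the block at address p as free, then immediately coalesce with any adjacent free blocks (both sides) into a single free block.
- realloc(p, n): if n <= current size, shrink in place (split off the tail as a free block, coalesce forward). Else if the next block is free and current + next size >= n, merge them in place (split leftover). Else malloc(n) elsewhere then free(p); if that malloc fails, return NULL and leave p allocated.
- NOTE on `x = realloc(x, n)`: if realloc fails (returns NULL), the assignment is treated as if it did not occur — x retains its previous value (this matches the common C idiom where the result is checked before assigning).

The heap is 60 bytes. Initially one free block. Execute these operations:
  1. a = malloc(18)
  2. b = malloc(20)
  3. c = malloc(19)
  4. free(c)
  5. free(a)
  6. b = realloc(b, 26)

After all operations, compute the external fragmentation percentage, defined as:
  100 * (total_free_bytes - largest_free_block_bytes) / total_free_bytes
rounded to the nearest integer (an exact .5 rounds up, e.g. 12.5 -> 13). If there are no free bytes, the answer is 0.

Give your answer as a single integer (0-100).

Answer: 47

Derivation:
Op 1: a = malloc(18) -> a = 0; heap: [0-17 ALLOC][18-59 FREE]
Op 2: b = malloc(20) -> b = 18; heap: [0-17 ALLOC][18-37 ALLOC][38-59 FREE]
Op 3: c = malloc(19) -> c = 38; heap: [0-17 ALLOC][18-37 ALLOC][38-56 ALLOC][57-59 FREE]
Op 4: free(c) -> (freed c); heap: [0-17 ALLOC][18-37 ALLOC][38-59 FREE]
Op 5: free(a) -> (freed a); heap: [0-17 FREE][18-37 ALLOC][38-59 FREE]
Op 6: b = realloc(b, 26) -> b = 18; heap: [0-17 FREE][18-43 ALLOC][44-59 FREE]
Free blocks: [18 16] total_free=34 largest=18 -> 100*(34-18)/34 = 1600/34 ≈ 47.059 -> rounds to 47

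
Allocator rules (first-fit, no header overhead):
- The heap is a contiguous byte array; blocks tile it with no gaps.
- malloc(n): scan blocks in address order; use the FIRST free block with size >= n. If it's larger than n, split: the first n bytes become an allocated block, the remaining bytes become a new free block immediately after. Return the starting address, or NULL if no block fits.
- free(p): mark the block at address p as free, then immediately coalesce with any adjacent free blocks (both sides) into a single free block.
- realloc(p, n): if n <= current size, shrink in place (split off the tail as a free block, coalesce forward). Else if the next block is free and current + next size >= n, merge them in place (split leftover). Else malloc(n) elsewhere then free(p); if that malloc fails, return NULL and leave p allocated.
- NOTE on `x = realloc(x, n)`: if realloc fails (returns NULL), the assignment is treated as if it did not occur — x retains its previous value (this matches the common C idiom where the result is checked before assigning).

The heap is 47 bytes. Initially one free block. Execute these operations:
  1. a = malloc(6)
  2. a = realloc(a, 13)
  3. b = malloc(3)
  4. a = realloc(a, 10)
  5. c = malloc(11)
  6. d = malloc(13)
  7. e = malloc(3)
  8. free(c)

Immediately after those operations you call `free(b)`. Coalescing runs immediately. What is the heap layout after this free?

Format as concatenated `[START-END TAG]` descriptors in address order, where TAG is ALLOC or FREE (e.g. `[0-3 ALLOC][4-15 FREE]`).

Answer: [0-9 ALLOC][10-12 ALLOC][13-26 FREE][27-39 ALLOC][40-46 FREE]

Derivation:
Op 1: a = malloc(6) -> a = 0; heap: [0-5 ALLOC][6-46 FREE]
Op 2: a = realloc(a, 13) -> a = 0; heap: [0-12 ALLOC][13-46 FREE]
Op 3: b = malloc(3) -> b = 13; heap: [0-12 ALLOC][13-15 ALLOC][16-46 FREE]
Op 4: a = realloc(a, 10) -> a = 0; heap: [0-9 ALLOC][10-12 FREE][13-15 ALLOC][16-46 FREE]
Op 5: c = malloc(11) -> c = 16; heap: [0-9 ALLOC][10-12 FREE][13-15 ALLOC][16-26 ALLOC][27-46 FREE]
Op 6: d = malloc(13) -> d = 27; heap: [0-9 ALLOC][10-12 FREE][13-15 ALLOC][16-26 ALLOC][27-39 ALLOC][40-46 FREE]
Op 7: e = malloc(3) -> e = 10; heap: [0-9 ALLOC][10-12 ALLOC][13-15 ALLOC][16-26 ALLOC][27-39 ALLOC][40-46 FREE]
Op 8: free(c) -> (freed c); heap: [0-9 ALLOC][10-12 ALLOC][13-15 ALLOC][16-26 FREE][27-39 ALLOC][40-46 FREE]
free(b): b = 13 -> block [13-15 ALLOC]; mark free, coalesce with adjacent free neighbors -> [0-9 ALLOC][10-12 ALLOC][13-26 FREE][27-39 ALLOC][40-46 FREE]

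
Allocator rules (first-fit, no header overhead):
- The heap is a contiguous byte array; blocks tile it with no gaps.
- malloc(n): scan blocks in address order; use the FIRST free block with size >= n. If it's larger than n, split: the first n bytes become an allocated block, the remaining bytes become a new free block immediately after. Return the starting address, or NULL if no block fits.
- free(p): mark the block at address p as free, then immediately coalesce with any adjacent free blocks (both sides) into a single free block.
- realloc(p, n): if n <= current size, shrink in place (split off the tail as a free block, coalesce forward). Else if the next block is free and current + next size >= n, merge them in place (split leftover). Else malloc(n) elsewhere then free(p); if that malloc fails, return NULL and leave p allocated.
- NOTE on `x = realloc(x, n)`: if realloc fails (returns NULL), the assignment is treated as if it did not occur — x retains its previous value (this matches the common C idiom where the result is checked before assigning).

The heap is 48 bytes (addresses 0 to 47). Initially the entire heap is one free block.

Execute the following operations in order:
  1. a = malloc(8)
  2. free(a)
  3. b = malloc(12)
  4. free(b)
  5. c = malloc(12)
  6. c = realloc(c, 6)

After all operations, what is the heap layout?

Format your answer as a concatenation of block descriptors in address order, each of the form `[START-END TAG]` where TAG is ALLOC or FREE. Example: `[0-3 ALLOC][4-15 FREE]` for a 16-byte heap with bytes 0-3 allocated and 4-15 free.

Op 1: a = malloc(8) -> a = 0; heap: [0-7 ALLOC][8-47 FREE]
Op 2: free(a) -> (freed a); heap: [0-47 FREE]
Op 3: b = malloc(12) -> b = 0; heap: [0-11 ALLOC][12-47 FREE]
Op 4: free(b) -> (freed b); heap: [0-47 FREE]
Op 5: c = malloc(12) -> c = 0; heap: [0-11 ALLOC][12-47 FREE]
Op 6: c = realloc(c, 6) -> c = 0; heap: [0-5 ALLOC][6-47 FREE]

Answer: [0-5 ALLOC][6-47 FREE]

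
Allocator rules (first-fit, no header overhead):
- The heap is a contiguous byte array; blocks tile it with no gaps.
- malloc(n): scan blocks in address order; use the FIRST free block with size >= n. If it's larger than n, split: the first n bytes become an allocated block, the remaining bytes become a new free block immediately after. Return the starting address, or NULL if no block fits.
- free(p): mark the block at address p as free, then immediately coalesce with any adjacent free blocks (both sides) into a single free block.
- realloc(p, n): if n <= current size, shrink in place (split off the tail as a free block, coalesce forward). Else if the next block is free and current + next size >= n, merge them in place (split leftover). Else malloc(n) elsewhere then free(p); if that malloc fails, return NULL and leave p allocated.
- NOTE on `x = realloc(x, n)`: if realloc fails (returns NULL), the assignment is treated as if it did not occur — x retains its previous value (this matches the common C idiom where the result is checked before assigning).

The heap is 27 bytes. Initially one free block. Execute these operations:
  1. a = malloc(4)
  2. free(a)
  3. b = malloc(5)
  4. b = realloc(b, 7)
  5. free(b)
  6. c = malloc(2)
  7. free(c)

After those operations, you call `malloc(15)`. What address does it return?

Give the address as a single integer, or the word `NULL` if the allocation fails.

Op 1: a = malloc(4) -> a = 0; heap: [0-3 ALLOC][4-26 FREE]
Op 2: free(a) -> (freed a); heap: [0-26 FREE]
Op 3: b = malloc(5) -> b = 0; heap: [0-4 ALLOC][5-26 FREE]
Op 4: b = realloc(b, 7) -> b = 0; heap: [0-6 ALLOC][7-26 FREE]
Op 5: free(b) -> (freed b); heap: [0-26 FREE]
Op 6: c = malloc(2) -> c = 0; heap: [0-1 ALLOC][2-26 FREE]
Op 7: free(c) -> (freed c); heap: [0-26 FREE]
malloc(15): first-fit scan over [0-26 FREE] -> 0

Answer: 0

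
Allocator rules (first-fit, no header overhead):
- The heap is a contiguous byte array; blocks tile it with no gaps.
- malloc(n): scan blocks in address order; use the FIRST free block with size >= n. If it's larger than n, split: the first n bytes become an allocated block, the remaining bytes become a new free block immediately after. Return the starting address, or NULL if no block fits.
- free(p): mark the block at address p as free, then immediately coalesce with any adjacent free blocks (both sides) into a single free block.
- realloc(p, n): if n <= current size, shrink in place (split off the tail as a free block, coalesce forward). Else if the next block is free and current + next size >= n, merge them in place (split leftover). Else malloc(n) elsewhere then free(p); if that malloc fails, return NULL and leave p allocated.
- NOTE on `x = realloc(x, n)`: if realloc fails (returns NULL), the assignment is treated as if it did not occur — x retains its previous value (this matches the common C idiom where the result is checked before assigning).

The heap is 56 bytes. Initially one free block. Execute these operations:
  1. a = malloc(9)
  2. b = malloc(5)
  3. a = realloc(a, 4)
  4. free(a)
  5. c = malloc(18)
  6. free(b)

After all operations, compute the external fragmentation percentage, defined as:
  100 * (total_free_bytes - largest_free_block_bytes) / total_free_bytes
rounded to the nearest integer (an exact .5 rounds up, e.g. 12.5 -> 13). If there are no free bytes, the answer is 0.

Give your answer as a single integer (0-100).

Op 1: a = malloc(9) -> a = 0; heap: [0-8 ALLOC][9-55 FREE]
Op 2: b = malloc(5) -> b = 9; heap: [0-8 ALLOC][9-13 ALLOC][14-55 FREE]
Op 3: a = realloc(a, 4) -> a = 0; heap: [0-3 ALLOC][4-8 FREE][9-13 ALLOC][14-55 FREE]
Op 4: free(a) -> (freed a); heap: [0-8 FREE][9-13 ALLOC][14-55 FREE]
Op 5: c = malloc(18) -> c = 14; heap: [0-8 FREE][9-13 ALLOC][14-31 ALLOC][32-55 FREE]
Op 6: free(b) -> (freed b); heap: [0-13 FREE][14-31 ALLOC][32-55 FREE]
Free blocks: [14 24] total_free=38 largest=24 -> 100*(38-24)/38 = 1400/38 ≈ 36.842 -> rounds to 37

Answer: 37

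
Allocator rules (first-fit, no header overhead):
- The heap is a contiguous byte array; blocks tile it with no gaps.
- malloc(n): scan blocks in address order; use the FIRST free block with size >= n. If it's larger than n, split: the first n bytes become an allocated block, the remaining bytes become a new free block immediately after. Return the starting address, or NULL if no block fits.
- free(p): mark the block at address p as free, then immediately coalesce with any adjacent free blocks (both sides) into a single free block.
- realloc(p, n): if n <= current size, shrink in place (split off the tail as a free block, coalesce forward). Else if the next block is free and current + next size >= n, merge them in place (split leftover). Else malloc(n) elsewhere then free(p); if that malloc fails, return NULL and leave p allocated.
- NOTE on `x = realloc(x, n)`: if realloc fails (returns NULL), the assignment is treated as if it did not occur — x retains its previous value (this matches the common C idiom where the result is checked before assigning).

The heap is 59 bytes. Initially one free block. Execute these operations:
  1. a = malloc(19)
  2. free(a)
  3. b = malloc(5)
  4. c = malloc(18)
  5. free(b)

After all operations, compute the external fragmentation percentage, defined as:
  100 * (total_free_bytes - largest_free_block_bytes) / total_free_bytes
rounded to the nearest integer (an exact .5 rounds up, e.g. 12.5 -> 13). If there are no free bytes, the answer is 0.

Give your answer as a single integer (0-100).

Op 1: a = malloc(19) -> a = 0; heap: [0-18 ALLOC][19-58 FREE]
Op 2: free(a) -> (freed a); heap: [0-58 FREE]
Op 3: b = malloc(5) -> b = 0; heap: [0-4 ALLOC][5-58 FREE]
Op 4: c = malloc(18) -> c = 5; heap: [0-4 ALLOC][5-22 ALLOC][23-58 FREE]
Op 5: free(b) -> (freed b); heap: [0-4 FREE][5-22 ALLOC][23-58 FREE]
Free blocks: [5 36] total_free=41 largest=36 -> 100*(41-36)/41 = 500/41 ≈ 12.195 -> rounds to 12

Answer: 12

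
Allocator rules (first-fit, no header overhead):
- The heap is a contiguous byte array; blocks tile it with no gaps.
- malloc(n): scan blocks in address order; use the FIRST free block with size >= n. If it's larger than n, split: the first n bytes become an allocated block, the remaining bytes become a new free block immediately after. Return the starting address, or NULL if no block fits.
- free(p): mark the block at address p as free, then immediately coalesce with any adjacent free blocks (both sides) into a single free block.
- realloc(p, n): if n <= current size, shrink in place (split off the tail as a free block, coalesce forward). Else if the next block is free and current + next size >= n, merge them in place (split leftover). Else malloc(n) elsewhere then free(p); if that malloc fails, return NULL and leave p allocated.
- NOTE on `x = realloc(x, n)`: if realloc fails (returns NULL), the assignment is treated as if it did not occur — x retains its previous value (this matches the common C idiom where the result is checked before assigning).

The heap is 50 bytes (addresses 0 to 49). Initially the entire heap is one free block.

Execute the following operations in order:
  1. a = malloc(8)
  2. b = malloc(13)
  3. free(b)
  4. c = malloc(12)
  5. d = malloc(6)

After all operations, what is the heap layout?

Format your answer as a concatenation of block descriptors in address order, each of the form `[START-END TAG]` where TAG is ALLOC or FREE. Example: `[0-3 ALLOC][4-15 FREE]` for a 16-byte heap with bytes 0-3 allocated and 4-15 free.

Op 1: a = malloc(8) -> a = 0; heap: [0-7 ALLOC][8-49 FREE]
Op 2: b = malloc(13) -> b = 8; heap: [0-7 ALLOC][8-20 ALLOC][21-49 FREE]
Op 3: free(b) -> (freed b); heap: [0-7 ALLOC][8-49 FREE]
Op 4: c = malloc(12) -> c = 8; heap: [0-7 ALLOC][8-19 ALLOC][20-49 FREE]
Op 5: d = malloc(6) -> d = 20; heap: [0-7 ALLOC][8-19 ALLOC][20-25 ALLOC][26-49 FREE]

Answer: [0-7 ALLOC][8-19 ALLOC][20-25 ALLOC][26-49 FREE]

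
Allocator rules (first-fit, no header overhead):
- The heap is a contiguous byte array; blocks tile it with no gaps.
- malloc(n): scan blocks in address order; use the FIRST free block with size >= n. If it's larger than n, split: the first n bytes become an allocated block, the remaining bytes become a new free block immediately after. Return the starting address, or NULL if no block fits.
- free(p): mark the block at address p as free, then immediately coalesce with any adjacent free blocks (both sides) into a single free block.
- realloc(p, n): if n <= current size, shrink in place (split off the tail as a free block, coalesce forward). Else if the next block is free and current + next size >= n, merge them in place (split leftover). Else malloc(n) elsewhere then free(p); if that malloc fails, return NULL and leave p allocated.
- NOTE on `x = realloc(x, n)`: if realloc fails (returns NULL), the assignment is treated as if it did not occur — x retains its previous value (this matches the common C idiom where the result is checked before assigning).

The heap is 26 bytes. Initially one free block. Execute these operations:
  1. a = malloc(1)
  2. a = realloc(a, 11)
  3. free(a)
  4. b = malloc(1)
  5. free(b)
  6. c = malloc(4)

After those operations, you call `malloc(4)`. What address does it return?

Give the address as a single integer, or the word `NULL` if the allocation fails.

Answer: 4

Derivation:
Op 1: a = malloc(1) -> a = 0; heap: [0-0 ALLOC][1-25 FREE]
Op 2: a = realloc(a, 11) -> a = 0; heap: [0-10 ALLOC][11-25 FREE]
Op 3: free(a) -> (freed a); heap: [0-25 FREE]
Op 4: b = malloc(1) -> b = 0; heap: [0-0 ALLOC][1-25 FREE]
Op 5: free(b) -> (freed b); heap: [0-25 FREE]
Op 6: c = malloc(4) -> c = 0; heap: [0-3 ALLOC][4-25 FREE]
malloc(4): first-fit scan over [0-3 ALLOC][4-25 FREE] -> 4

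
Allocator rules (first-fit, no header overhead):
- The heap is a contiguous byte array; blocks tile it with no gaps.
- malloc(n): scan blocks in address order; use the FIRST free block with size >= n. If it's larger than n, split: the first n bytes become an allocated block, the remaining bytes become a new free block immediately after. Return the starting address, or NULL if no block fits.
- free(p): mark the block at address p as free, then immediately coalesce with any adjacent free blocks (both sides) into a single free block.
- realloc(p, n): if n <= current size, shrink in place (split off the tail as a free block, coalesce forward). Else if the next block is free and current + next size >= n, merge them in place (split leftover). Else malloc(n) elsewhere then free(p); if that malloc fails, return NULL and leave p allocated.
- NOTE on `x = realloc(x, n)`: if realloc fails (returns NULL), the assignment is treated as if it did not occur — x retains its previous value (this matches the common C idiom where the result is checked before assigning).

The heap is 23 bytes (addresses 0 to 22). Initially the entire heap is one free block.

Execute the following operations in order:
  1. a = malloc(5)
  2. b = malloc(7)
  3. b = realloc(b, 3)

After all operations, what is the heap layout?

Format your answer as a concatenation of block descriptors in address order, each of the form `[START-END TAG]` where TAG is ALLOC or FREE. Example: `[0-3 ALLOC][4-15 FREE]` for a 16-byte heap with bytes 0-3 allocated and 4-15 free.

Op 1: a = malloc(5) -> a = 0; heap: [0-4 ALLOC][5-22 FREE]
Op 2: b = malloc(7) -> b = 5; heap: [0-4 ALLOC][5-11 ALLOC][12-22 FREE]
Op 3: b = realloc(b, 3) -> b = 5; heap: [0-4 ALLOC][5-7 ALLOC][8-22 FREE]

Answer: [0-4 ALLOC][5-7 ALLOC][8-22 FREE]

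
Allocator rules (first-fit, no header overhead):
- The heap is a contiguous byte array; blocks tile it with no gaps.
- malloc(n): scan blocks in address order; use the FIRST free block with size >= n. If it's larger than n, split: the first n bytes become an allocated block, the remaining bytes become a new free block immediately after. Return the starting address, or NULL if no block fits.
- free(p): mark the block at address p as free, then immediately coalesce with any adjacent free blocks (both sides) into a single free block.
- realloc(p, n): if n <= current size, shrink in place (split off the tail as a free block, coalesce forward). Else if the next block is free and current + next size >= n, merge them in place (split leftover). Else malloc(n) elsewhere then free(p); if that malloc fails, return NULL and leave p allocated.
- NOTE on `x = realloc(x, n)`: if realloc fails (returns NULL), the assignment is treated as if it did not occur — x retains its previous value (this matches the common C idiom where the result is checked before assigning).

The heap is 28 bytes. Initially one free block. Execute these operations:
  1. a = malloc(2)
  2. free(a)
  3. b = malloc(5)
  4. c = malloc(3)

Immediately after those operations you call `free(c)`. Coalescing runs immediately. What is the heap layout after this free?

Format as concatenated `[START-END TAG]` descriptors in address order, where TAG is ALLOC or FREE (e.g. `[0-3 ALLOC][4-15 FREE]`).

Op 1: a = malloc(2) -> a = 0; heap: [0-1 ALLOC][2-27 FREE]
Op 2: free(a) -> (freed a); heap: [0-27 FREE]
Op 3: b = malloc(5) -> b = 0; heap: [0-4 ALLOC][5-27 FREE]
Op 4: c = malloc(3) -> c = 5; heap: [0-4 ALLOC][5-7 ALLOC][8-27 FREE]
free(c): c = 5 -> block [5-7 ALLOC]; mark free, coalesce with adjacent free neighbors -> [0-4 ALLOC][5-27 FREE]

Answer: [0-4 ALLOC][5-27 FREE]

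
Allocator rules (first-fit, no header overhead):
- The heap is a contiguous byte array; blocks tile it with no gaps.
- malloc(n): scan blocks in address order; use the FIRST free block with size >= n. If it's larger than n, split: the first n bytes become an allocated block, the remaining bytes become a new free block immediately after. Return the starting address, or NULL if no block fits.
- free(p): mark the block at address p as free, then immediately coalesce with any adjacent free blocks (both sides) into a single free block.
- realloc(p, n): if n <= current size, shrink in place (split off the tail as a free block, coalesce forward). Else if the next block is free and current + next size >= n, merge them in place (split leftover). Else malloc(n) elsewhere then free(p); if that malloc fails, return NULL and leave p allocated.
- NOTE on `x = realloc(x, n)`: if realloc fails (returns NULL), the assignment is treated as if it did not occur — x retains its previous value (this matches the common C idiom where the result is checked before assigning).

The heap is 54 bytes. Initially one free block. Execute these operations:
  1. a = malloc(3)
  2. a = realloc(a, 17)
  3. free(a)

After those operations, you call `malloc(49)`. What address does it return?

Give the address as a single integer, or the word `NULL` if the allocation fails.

Answer: 0

Derivation:
Op 1: a = malloc(3) -> a = 0; heap: [0-2 ALLOC][3-53 FREE]
Op 2: a = realloc(a, 17) -> a = 0; heap: [0-16 ALLOC][17-53 FREE]
Op 3: free(a) -> (freed a); heap: [0-53 FREE]
malloc(49): first-fit scan over [0-53 FREE] -> 0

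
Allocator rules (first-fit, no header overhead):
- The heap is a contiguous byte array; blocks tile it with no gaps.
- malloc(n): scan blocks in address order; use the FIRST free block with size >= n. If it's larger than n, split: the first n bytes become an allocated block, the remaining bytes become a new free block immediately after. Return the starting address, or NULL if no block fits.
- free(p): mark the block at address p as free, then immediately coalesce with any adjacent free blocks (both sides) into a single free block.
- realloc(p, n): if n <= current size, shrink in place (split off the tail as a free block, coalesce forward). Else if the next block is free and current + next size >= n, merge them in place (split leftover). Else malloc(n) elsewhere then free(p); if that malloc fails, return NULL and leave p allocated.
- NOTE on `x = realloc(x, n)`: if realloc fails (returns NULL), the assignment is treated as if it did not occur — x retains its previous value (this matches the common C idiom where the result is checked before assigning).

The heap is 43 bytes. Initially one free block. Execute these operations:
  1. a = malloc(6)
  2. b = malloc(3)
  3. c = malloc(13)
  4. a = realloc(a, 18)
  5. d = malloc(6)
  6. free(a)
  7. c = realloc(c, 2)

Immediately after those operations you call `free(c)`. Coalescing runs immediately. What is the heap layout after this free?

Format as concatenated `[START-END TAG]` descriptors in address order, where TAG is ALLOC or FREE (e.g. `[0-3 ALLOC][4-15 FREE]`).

Answer: [0-5 ALLOC][6-8 ALLOC][9-42 FREE]

Derivation:
Op 1: a = malloc(6) -> a = 0; heap: [0-5 ALLOC][6-42 FREE]
Op 2: b = malloc(3) -> b = 6; heap: [0-5 ALLOC][6-8 ALLOC][9-42 FREE]
Op 3: c = malloc(13) -> c = 9; heap: [0-5 ALLOC][6-8 ALLOC][9-21 ALLOC][22-42 FREE]
Op 4: a = realloc(a, 18) -> a = 22; heap: [0-5 FREE][6-8 ALLOC][9-21 ALLOC][22-39 ALLOC][40-42 FREE]
Op 5: d = malloc(6) -> d = 0; heap: [0-5 ALLOC][6-8 ALLOC][9-21 ALLOC][22-39 ALLOC][40-42 FREE]
Op 6: free(a) -> (freed a); heap: [0-5 ALLOC][6-8 ALLOC][9-21 ALLOC][22-42 FREE]
Op 7: c = realloc(c, 2) -> c = 9; heap: [0-5 ALLOC][6-8 ALLOC][9-10 ALLOC][11-42 FREE]
free(c): c = 9 -> block [9-10 ALLOC]; mark free, coalesce with adjacent free neighbors -> [0-5 ALLOC][6-8 ALLOC][9-42 FREE]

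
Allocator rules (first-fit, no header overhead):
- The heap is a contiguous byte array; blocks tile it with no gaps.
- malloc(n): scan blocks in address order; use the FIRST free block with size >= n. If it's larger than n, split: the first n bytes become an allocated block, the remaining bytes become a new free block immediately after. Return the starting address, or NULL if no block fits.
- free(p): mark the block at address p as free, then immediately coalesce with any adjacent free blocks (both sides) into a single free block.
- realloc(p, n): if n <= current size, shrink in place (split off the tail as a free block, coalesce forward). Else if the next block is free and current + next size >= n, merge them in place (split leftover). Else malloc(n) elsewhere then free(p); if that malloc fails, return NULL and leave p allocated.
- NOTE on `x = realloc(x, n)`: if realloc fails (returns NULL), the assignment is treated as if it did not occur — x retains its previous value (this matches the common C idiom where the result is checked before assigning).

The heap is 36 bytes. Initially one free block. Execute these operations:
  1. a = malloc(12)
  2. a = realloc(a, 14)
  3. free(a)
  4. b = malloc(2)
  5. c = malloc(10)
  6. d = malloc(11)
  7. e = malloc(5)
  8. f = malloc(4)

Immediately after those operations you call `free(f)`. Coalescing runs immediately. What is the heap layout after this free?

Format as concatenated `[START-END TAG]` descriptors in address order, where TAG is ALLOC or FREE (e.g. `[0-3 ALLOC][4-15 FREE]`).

Answer: [0-1 ALLOC][2-11 ALLOC][12-22 ALLOC][23-27 ALLOC][28-35 FREE]

Derivation:
Op 1: a = malloc(12) -> a = 0; heap: [0-11 ALLOC][12-35 FREE]
Op 2: a = realloc(a, 14) -> a = 0; heap: [0-13 ALLOC][14-35 FREE]
Op 3: free(a) -> (freed a); heap: [0-35 FREE]
Op 4: b = malloc(2) -> b = 0; heap: [0-1 ALLOC][2-35 FREE]
Op 5: c = malloc(10) -> c = 2; heap: [0-1 ALLOC][2-11 ALLOC][12-35 FREE]
Op 6: d = malloc(11) -> d = 12; heap: [0-1 ALLOC][2-11 ALLOC][12-22 ALLOC][23-35 FREE]
Op 7: e = malloc(5) -> e = 23; heap: [0-1 ALLOC][2-11 ALLOC][12-22 ALLOC][23-27 ALLOC][28-35 FREE]
Op 8: f = malloc(4) -> f = 28; heap: [0-1 ALLOC][2-11 ALLOC][12-22 ALLOC][23-27 ALLOC][28-31 ALLOC][32-35 FREE]
free(f): f = 28 -> block [28-31 ALLOC]; mark free, coalesce with adjacent free neighbors -> [0-1 ALLOC][2-11 ALLOC][12-22 ALLOC][23-27 ALLOC][28-35 FREE]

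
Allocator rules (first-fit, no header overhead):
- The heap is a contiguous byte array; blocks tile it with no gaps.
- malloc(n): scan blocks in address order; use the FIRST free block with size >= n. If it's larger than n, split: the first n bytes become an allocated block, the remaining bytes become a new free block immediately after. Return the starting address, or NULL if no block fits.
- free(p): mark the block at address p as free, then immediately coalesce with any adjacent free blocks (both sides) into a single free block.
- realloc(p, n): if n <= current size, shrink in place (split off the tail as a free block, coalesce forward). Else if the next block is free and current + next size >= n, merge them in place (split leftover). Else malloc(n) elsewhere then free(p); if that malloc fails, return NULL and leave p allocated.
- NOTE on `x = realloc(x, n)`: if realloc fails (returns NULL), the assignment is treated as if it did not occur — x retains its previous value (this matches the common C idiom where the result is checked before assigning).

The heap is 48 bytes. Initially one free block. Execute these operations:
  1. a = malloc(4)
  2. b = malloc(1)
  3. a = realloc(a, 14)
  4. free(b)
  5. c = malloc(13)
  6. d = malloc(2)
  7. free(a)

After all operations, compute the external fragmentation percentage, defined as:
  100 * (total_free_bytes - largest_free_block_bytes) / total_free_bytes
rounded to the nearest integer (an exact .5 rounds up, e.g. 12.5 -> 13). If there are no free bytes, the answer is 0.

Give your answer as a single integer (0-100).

Answer: 48

Derivation:
Op 1: a = malloc(4) -> a = 0; heap: [0-3 ALLOC][4-47 FREE]
Op 2: b = malloc(1) -> b = 4; heap: [0-3 ALLOC][4-4 ALLOC][5-47 FREE]
Op 3: a = realloc(a, 14) -> a = 5; heap: [0-3 FREE][4-4 ALLOC][5-18 ALLOC][19-47 FREE]
Op 4: free(b) -> (freed b); heap: [0-4 FREE][5-18 ALLOC][19-47 FREE]
Op 5: c = malloc(13) -> c = 19; heap: [0-4 FREE][5-18 ALLOC][19-31 ALLOC][32-47 FREE]
Op 6: d = malloc(2) -> d = 0; heap: [0-1 ALLOC][2-4 FREE][5-18 ALLOC][19-31 ALLOC][32-47 FREE]
Op 7: free(a) -> (freed a); heap: [0-1 ALLOC][2-18 FREE][19-31 ALLOC][32-47 FREE]
Free blocks: [17 16] total_free=33 largest=17 -> 100*(33-17)/33 = 1600/33 ≈ 48.485 -> rounds to 48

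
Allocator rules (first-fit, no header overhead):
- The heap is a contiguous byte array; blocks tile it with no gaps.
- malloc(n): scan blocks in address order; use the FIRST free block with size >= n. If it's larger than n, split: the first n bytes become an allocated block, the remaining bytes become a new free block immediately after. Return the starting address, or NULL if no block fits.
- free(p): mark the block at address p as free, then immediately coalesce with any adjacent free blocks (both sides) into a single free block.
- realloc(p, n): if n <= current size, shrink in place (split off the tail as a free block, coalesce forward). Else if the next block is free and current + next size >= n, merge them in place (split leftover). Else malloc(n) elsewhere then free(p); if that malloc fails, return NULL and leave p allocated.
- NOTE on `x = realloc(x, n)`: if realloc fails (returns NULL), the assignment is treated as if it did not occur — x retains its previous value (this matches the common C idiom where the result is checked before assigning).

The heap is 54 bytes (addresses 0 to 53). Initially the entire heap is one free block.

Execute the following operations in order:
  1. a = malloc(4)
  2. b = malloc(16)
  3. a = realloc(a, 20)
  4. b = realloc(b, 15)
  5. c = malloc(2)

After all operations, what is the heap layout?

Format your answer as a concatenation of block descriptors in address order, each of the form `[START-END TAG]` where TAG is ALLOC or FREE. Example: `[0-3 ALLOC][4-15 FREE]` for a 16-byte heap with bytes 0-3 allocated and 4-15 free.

Op 1: a = malloc(4) -> a = 0; heap: [0-3 ALLOC][4-53 FREE]
Op 2: b = malloc(16) -> b = 4; heap: [0-3 ALLOC][4-19 ALLOC][20-53 FREE]
Op 3: a = realloc(a, 20) -> a = 20; heap: [0-3 FREE][4-19 ALLOC][20-39 ALLOC][40-53 FREE]
Op 4: b = realloc(b, 15) -> b = 4; heap: [0-3 FREE][4-18 ALLOC][19-19 FREE][20-39 ALLOC][40-53 FREE]
Op 5: c = malloc(2) -> c = 0; heap: [0-1 ALLOC][2-3 FREE][4-18 ALLOC][19-19 FREE][20-39 ALLOC][40-53 FREE]

Answer: [0-1 ALLOC][2-3 FREE][4-18 ALLOC][19-19 FREE][20-39 ALLOC][40-53 FREE]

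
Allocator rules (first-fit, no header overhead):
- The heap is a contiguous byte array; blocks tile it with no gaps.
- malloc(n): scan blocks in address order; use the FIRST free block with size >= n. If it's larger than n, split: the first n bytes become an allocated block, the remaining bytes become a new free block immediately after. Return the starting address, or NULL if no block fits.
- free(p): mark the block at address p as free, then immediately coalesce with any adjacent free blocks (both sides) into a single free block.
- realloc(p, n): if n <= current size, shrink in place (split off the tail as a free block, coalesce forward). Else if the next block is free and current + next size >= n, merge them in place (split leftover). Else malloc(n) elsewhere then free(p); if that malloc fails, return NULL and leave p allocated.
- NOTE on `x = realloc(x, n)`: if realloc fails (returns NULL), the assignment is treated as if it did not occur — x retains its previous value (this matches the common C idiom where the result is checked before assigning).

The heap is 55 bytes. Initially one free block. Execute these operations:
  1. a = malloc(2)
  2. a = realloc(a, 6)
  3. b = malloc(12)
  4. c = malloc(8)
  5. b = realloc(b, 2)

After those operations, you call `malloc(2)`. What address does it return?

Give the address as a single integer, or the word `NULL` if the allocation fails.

Op 1: a = malloc(2) -> a = 0; heap: [0-1 ALLOC][2-54 FREE]
Op 2: a = realloc(a, 6) -> a = 0; heap: [0-5 ALLOC][6-54 FREE]
Op 3: b = malloc(12) -> b = 6; heap: [0-5 ALLOC][6-17 ALLOC][18-54 FREE]
Op 4: c = malloc(8) -> c = 18; heap: [0-5 ALLOC][6-17 ALLOC][18-25 ALLOC][26-54 FREE]
Op 5: b = realloc(b, 2) -> b = 6; heap: [0-5 ALLOC][6-7 ALLOC][8-17 FREE][18-25 ALLOC][26-54 FREE]
malloc(2): first-fit scan over [0-5 ALLOC][6-7 ALLOC][8-17 FREE][18-25 ALLOC][26-54 FREE] -> 8

Answer: 8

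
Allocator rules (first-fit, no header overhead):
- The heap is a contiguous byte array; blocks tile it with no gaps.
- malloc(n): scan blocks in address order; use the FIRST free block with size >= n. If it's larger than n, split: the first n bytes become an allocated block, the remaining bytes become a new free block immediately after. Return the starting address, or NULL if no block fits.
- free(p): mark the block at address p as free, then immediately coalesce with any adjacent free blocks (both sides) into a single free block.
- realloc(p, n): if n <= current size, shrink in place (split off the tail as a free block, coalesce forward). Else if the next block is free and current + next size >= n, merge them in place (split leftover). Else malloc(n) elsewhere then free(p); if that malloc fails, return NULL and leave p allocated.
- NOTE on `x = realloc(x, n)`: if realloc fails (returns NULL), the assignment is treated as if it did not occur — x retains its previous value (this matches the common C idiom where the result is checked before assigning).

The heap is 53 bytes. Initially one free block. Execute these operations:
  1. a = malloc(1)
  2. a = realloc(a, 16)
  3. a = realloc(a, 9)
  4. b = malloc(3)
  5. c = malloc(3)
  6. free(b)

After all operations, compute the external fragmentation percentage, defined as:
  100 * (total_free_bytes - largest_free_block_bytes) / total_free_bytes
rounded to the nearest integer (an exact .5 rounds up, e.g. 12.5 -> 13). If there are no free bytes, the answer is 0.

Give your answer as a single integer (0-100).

Op 1: a = malloc(1) -> a = 0; heap: [0-0 ALLOC][1-52 FREE]
Op 2: a = realloc(a, 16) -> a = 0; heap: [0-15 ALLOC][16-52 FREE]
Op 3: a = realloc(a, 9) -> a = 0; heap: [0-8 ALLOC][9-52 FREE]
Op 4: b = malloc(3) -> b = 9; heap: [0-8 ALLOC][9-11 ALLOC][12-52 FREE]
Op 5: c = malloc(3) -> c = 12; heap: [0-8 ALLOC][9-11 ALLOC][12-14 ALLOC][15-52 FREE]
Op 6: free(b) -> (freed b); heap: [0-8 ALLOC][9-11 FREE][12-14 ALLOC][15-52 FREE]
Free blocks: [3 38] total_free=41 largest=38 -> 100*(41-38)/41 = 300/41 ≈ 7.317 -> rounds to 7

Answer: 7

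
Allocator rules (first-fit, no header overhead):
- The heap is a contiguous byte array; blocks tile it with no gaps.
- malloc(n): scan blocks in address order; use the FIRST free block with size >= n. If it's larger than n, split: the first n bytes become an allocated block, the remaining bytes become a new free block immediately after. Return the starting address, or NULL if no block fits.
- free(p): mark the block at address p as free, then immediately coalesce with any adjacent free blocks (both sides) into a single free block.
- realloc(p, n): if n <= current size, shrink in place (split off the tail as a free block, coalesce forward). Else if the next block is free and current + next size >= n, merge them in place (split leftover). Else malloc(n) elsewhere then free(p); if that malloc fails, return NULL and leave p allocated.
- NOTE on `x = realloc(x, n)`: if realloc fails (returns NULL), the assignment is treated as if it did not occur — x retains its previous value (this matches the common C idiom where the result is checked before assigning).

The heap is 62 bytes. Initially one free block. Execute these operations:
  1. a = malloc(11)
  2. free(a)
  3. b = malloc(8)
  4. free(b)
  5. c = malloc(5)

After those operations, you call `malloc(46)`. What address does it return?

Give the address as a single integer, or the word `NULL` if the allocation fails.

Op 1: a = malloc(11) -> a = 0; heap: [0-10 ALLOC][11-61 FREE]
Op 2: free(a) -> (freed a); heap: [0-61 FREE]
Op 3: b = malloc(8) -> b = 0; heap: [0-7 ALLOC][8-61 FREE]
Op 4: free(b) -> (freed b); heap: [0-61 FREE]
Op 5: c = malloc(5) -> c = 0; heap: [0-4 ALLOC][5-61 FREE]
malloc(46): first-fit scan over [0-4 ALLOC][5-61 FREE] -> 5

Answer: 5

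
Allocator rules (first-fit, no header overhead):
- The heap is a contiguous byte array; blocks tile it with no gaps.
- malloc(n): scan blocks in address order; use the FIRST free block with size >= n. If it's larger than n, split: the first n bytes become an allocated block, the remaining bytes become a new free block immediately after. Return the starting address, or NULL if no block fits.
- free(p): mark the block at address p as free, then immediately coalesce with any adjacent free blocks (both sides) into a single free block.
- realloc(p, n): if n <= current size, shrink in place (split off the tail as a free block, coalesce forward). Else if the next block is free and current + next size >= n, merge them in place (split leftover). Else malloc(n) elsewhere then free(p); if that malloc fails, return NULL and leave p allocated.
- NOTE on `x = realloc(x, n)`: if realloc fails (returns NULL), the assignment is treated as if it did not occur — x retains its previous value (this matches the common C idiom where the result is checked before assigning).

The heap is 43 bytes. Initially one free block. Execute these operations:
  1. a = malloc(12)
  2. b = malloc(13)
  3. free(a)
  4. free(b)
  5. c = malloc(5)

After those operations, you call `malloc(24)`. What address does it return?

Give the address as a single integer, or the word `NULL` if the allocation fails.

Answer: 5

Derivation:
Op 1: a = malloc(12) -> a = 0; heap: [0-11 ALLOC][12-42 FREE]
Op 2: b = malloc(13) -> b = 12; heap: [0-11 ALLOC][12-24 ALLOC][25-42 FREE]
Op 3: free(a) -> (freed a); heap: [0-11 FREE][12-24 ALLOC][25-42 FREE]
Op 4: free(b) -> (freed b); heap: [0-42 FREE]
Op 5: c = malloc(5) -> c = 0; heap: [0-4 ALLOC][5-42 FREE]
malloc(24): first-fit scan over [0-4 ALLOC][5-42 FREE] -> 5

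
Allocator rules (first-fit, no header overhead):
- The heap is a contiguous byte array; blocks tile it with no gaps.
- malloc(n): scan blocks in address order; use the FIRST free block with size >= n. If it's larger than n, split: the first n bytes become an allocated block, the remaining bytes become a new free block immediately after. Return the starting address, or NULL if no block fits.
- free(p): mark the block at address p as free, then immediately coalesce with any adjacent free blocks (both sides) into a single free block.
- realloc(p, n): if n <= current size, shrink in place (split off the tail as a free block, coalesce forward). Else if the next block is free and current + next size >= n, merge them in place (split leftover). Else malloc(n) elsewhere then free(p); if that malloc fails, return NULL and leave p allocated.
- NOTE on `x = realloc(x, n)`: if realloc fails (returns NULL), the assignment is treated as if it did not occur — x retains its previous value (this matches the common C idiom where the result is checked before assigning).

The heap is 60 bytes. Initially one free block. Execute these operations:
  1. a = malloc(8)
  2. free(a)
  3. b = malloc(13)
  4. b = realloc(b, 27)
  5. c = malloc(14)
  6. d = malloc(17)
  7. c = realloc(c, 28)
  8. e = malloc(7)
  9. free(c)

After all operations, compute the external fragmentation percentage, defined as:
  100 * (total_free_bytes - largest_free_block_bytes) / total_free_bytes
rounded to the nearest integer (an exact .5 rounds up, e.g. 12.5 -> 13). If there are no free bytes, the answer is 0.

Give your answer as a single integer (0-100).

Answer: 13

Derivation:
Op 1: a = malloc(8) -> a = 0; heap: [0-7 ALLOC][8-59 FREE]
Op 2: free(a) -> (freed a); heap: [0-59 FREE]
Op 3: b = malloc(13) -> b = 0; heap: [0-12 ALLOC][13-59 FREE]
Op 4: b = realloc(b, 27) -> b = 0; heap: [0-26 ALLOC][27-59 FREE]
Op 5: c = malloc(14) -> c = 27; heap: [0-26 ALLOC][27-40 ALLOC][41-59 FREE]
Op 6: d = malloc(17) -> d = 41; heap: [0-26 ALLOC][27-40 ALLOC][41-57 ALLOC][58-59 FREE]
Op 7: c = realloc(c, 28) -> NULL (c unchanged); heap: [0-26 ALLOC][27-40 ALLOC][41-57 ALLOC][58-59 FREE]
Op 8: e = malloc(7) -> e = NULL; heap: [0-26 ALLOC][27-40 ALLOC][41-57 ALLOC][58-59 FREE]
Op 9: free(c) -> (freed c); heap: [0-26 ALLOC][27-40 FREE][41-57 ALLOC][58-59 FREE]
Free blocks: [14 2] total_free=16 largest=14 -> 100*(16-14)/16 = 200/16 = 12.5 -> rounds to 13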